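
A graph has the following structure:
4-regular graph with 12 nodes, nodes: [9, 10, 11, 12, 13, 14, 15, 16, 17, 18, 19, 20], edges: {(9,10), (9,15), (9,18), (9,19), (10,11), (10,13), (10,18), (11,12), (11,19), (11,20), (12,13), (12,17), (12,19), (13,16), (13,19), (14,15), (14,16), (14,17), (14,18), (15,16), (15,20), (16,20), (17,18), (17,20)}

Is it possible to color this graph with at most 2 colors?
The clique on vertices [9, 10, 18] has size 3 > 2, so it alone needs 3 colors.

No, G is not 2-colorable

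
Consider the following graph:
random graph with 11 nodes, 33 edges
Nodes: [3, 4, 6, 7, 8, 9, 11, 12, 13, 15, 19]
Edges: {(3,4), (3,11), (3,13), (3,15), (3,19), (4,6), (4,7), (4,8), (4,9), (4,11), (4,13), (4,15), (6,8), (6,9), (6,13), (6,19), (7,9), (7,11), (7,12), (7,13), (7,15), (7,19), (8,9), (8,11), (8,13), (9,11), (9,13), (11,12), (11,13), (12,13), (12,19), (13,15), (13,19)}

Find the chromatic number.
Clique number ω(G) = 5 (lower bound: χ ≥ ω).
The clique on [4, 8, 9, 11, 13] has size 5, forcing χ ≥ 5, and the coloring below uses 5 colors, so χ(G) = 5.
A valid 5-coloring: color 1: [13]; color 2: [4, 19]; color 3: [3, 7, 8]; color 4: [6, 11, 15]; color 5: [9, 12].

χ(G) = 5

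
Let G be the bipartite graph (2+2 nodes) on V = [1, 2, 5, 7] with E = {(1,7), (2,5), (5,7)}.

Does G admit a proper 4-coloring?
Yes, G is 4-colorable

A valid 4-coloring: color 1: [1, 5]; color 2: [2, 7].
(χ(G) = 2 ≤ 4.)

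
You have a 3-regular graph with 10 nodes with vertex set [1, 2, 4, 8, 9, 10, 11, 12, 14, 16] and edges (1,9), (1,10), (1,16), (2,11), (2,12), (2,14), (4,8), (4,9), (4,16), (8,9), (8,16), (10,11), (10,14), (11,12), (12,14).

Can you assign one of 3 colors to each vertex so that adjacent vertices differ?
Yes, G is 3-colorable

A valid 3-coloring: color 1: [1, 8, 11, 14]; color 2: [4, 10, 12]; color 3: [2, 9, 16].
(χ(G) = 3 ≤ 3.)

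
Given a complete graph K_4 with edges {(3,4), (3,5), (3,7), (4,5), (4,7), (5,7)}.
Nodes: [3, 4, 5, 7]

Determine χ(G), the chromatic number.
χ(G) = 4

Clique number ω(G) = 4 (lower bound: χ ≥ ω).
The clique on [3, 4, 5, 7] has size 4, forcing χ ≥ 4, and the coloring below uses 4 colors, so χ(G) = 4.
A valid 4-coloring: color 1: [7]; color 2: [5]; color 3: [3]; color 4: [4].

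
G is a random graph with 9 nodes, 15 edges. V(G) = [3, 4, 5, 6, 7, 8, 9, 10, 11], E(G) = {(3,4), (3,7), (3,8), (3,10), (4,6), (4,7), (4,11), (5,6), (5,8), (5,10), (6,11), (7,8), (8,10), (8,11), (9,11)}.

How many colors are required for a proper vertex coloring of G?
χ(G) = 3

Clique number ω(G) = 3 (lower bound: χ ≥ ω).
The clique on [3, 8, 10] has size 3, forcing χ ≥ 3, and the coloring below uses 3 colors, so χ(G) = 3.
A valid 3-coloring: color 1: [4, 8, 9]; color 2: [3, 5, 11]; color 3: [6, 7, 10].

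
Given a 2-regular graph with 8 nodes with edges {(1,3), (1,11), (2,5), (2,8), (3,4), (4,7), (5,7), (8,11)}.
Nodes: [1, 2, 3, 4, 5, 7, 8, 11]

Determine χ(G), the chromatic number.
χ(G) = 2

Clique number ω(G) = 2 (lower bound: χ ≥ ω).
The graph is bipartite (no odd cycle), so 2 colors suffice: χ(G) = 2.
A valid 2-coloring: color 1: [2, 3, 7, 11]; color 2: [1, 4, 5, 8].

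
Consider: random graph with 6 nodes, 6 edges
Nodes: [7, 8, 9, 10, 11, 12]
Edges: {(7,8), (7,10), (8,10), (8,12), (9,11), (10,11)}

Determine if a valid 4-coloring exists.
Yes, G is 4-colorable

A valid 4-coloring: color 1: [8, 11]; color 2: [9, 10, 12]; color 3: [7].
(χ(G) = 3 ≤ 4.)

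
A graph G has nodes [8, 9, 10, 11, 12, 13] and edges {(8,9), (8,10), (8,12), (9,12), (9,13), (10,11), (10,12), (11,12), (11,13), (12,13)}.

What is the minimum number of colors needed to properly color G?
Clique number ω(G) = 3 (lower bound: χ ≥ ω).
Odd cycle [10, 11, 13, 9, 8] needs 3 colors (χ ≥ 3).
Vertex 12 is adjacent to every vertex of [8, 9, 10, 11, 13], which already need 3 colors among themselves, so 12 needs a new color (χ ≥ 4).
The coloring below uses 4 colors, so χ(G) = 4.
A valid 4-coloring: color 1: [12]; color 2: [9, 10]; color 3: [8, 11]; color 4: [13].

χ(G) = 4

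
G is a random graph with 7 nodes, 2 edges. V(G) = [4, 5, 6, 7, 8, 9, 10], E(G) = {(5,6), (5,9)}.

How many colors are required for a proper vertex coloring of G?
χ(G) = 2

Clique number ω(G) = 2 (lower bound: χ ≥ ω).
The graph is bipartite (no odd cycle), so 2 colors suffice: χ(G) = 2.
A valid 2-coloring: color 1: [4, 5, 7, 8, 10]; color 2: [6, 9].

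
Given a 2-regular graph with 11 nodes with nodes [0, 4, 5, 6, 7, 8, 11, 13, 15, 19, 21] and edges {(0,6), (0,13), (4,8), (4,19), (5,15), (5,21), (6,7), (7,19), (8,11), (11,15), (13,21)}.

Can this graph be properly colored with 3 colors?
Yes, G is 3-colorable

A valid 3-coloring: color 1: [6, 8, 13, 15, 19]; color 2: [0, 4, 5, 7, 11]; color 3: [21].
(χ(G) = 3 ≤ 3.)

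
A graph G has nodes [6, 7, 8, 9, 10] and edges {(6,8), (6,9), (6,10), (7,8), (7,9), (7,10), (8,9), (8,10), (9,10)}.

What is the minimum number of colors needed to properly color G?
Clique number ω(G) = 4 (lower bound: χ ≥ ω).
The clique on [6, 8, 9, 10] has size 4, forcing χ ≥ 4, and the coloring below uses 4 colors, so χ(G) = 4.
A valid 4-coloring: color 1: [10]; color 2: [8]; color 3: [9]; color 4: [6, 7].

χ(G) = 4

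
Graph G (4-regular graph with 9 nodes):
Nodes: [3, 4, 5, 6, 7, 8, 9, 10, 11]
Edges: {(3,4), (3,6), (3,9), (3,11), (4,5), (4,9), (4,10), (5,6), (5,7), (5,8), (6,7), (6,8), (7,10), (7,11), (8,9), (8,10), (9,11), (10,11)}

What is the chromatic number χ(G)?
Clique number ω(G) = 3 (lower bound: χ ≥ ω).
The clique on [3, 9, 11] has size 3, forcing χ ≥ 3, and the coloring below uses 3 colors, so χ(G) = 3.
A valid 3-coloring: color 1: [5, 9, 10]; color 2: [4, 6, 11]; color 3: [3, 7, 8].

χ(G) = 3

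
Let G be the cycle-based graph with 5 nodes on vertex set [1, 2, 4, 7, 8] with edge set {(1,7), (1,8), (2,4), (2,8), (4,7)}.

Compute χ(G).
Clique number ω(G) = 2 (lower bound: χ ≥ ω).
Odd cycle [8, 2, 4, 7, 1] needs 3 colors (χ ≥ 3).
The coloring below uses 3 colors, so χ(G) = 3.
A valid 3-coloring: color 1: [7, 8]; color 2: [1, 2]; color 3: [4].

χ(G) = 3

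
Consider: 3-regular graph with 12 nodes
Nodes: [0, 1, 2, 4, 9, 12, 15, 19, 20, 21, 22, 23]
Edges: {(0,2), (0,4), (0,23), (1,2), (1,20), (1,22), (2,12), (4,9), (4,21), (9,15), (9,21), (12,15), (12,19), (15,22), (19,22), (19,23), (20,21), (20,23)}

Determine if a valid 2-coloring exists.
The clique on vertices [4, 9, 21] has size 3 > 2, so it alone needs 3 colors.

No, G is not 2-colorable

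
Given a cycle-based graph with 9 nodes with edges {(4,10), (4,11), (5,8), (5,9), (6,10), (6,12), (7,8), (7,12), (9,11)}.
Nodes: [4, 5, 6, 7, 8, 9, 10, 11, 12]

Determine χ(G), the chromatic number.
χ(G) = 3

Clique number ω(G) = 2 (lower bound: χ ≥ ω).
Odd cycle [5, 8, 7, 12, 6, 10, 4, 11, 9] needs 3 colors (χ ≥ 3).
The coloring below uses 3 colors, so χ(G) = 3.
A valid 3-coloring: color 1: [5, 6, 7, 11]; color 2: [8, 9, 10, 12]; color 3: [4].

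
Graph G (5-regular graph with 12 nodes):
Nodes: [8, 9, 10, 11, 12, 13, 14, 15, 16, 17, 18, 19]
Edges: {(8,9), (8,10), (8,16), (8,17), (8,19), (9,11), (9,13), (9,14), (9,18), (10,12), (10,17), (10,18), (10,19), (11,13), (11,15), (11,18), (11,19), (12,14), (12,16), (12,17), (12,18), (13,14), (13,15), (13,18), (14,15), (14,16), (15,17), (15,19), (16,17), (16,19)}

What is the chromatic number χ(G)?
χ(G) = 4

Clique number ω(G) = 4 (lower bound: χ ≥ ω).
The clique on [9, 11, 13, 18] has size 4, forcing χ ≥ 4, and the coloring below uses 4 colors, so χ(G) = 4.
A valid 4-coloring: color 1: [12, 13, 19]; color 2: [8, 11, 14]; color 3: [9, 10, 15, 16]; color 4: [17, 18].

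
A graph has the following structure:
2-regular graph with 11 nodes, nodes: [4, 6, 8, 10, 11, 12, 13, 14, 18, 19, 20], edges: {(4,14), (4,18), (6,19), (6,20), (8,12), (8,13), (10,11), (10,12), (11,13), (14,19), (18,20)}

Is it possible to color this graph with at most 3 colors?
Yes, G is 3-colorable

A valid 3-coloring: color 1: [4, 12, 13, 19, 20]; color 2: [6, 8, 10, 14, 18]; color 3: [11].
(χ(G) = 3 ≤ 3.)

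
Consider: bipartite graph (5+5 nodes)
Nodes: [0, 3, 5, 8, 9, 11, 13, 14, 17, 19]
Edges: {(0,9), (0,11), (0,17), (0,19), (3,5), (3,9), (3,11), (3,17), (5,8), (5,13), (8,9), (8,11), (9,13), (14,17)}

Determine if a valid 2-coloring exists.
Yes, G is 2-colorable

A valid 2-coloring: color 1: [0, 3, 8, 13, 14]; color 2: [5, 9, 11, 17, 19].
(χ(G) = 2 ≤ 2.)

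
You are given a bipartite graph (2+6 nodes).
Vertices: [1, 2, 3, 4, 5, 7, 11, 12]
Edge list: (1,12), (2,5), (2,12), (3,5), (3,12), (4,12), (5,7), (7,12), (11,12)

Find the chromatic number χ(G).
Clique number ω(G) = 2 (lower bound: χ ≥ ω).
The graph is bipartite (no odd cycle), so 2 colors suffice: χ(G) = 2.
A valid 2-coloring: color 1: [5, 12]; color 2: [1, 2, 3, 4, 7, 11].

χ(G) = 2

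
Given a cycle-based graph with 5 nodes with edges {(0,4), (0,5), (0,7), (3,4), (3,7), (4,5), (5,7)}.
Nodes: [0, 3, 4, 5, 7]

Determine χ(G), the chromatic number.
Clique number ω(G) = 3 (lower bound: χ ≥ ω).
The clique on [0, 4, 5] has size 3, forcing χ ≥ 3, and the coloring below uses 3 colors, so χ(G) = 3.
A valid 3-coloring: color 1: [4, 7]; color 2: [0, 3]; color 3: [5].

χ(G) = 3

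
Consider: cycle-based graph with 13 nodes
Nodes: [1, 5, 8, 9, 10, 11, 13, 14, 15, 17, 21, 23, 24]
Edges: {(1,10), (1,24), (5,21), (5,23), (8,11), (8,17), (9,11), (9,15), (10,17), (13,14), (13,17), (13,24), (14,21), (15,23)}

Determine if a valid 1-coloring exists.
Edge (1,24) forces its endpoints to differ, so 1 color is not enough.

No, G is not 1-colorable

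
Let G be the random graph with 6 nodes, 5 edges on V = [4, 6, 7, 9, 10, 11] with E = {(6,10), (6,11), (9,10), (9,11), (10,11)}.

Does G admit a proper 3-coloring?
Yes, G is 3-colorable

A valid 3-coloring: color 1: [4, 7, 11]; color 2: [10]; color 3: [6, 9].
(χ(G) = 3 ≤ 3.)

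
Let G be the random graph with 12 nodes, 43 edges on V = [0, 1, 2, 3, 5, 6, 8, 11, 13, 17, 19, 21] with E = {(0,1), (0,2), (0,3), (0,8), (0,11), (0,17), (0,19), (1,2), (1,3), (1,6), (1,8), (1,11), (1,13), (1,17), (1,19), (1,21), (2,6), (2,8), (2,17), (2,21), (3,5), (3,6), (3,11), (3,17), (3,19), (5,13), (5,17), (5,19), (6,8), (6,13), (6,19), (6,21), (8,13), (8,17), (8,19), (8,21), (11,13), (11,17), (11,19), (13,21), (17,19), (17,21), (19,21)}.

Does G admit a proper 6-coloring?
A valid 6-coloring: color 1: [1, 5]; color 2: [6, 17]; color 3: [2, 13, 19]; color 4: [3, 8]; color 5: [0, 21]; color 6: [11].
(χ(G) = 6 ≤ 6.)

Yes, G is 6-colorable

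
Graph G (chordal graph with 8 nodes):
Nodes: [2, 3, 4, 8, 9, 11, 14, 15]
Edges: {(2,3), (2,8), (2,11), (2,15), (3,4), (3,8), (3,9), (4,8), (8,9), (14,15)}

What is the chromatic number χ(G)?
Clique number ω(G) = 3 (lower bound: χ ≥ ω).
The clique on [3, 8, 9] has size 3, forcing χ ≥ 3, and the coloring below uses 3 colors, so χ(G) = 3.
A valid 3-coloring: color 1: [3, 11, 15]; color 2: [8, 14]; color 3: [2, 4, 9].

χ(G) = 3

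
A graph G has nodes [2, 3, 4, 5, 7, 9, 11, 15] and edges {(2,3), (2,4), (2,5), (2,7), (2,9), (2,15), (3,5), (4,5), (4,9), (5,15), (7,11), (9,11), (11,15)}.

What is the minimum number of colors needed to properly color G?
χ(G) = 3

Clique number ω(G) = 3 (lower bound: χ ≥ ω).
The clique on [2, 4, 9] has size 3, forcing χ ≥ 3, and the coloring below uses 3 colors, so χ(G) = 3.
A valid 3-coloring: color 1: [2, 11]; color 2: [5, 7, 9]; color 3: [3, 4, 15].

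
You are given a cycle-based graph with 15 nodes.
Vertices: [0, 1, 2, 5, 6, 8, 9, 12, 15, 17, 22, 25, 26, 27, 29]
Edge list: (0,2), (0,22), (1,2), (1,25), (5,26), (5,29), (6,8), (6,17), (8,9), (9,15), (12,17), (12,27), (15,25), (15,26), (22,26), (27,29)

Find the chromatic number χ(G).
Clique number ω(G) = 2 (lower bound: χ ≥ ω).
Odd cycle [1, 25, 15, 26, 22, 0, 2] needs 3 colors (χ ≥ 3).
The coloring below uses 3 colors, so χ(G) = 3.
A valid 3-coloring: color 1: [0, 1, 5, 8, 15, 17, 27]; color 2: [2, 6, 9, 12, 25, 26, 29]; color 3: [22].

χ(G) = 3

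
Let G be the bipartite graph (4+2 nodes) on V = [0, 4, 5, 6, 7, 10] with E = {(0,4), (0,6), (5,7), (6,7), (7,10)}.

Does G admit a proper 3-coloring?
Yes, G is 3-colorable

A valid 3-coloring: color 1: [0, 7]; color 2: [4, 5, 6, 10].
(χ(G) = 2 ≤ 3.)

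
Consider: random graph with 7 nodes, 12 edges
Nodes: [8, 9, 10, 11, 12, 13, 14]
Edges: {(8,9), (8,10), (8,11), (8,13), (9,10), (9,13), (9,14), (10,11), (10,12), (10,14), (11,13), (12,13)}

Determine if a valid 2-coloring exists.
No, G is not 2-colorable

The clique on vertices [8, 9, 10] has size 3 > 2, so it alone needs 3 colors.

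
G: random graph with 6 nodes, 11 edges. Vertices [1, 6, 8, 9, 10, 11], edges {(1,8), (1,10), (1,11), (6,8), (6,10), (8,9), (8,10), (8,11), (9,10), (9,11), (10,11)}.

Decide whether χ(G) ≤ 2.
No, G is not 2-colorable

The clique on vertices [1, 8, 10, 11] has size 4 > 2, so it alone needs 4 colors.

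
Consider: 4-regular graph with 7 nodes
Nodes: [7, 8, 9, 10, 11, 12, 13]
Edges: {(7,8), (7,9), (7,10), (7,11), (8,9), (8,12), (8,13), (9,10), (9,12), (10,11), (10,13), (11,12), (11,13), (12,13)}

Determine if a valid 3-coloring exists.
No, G is not 3-colorable

Suppose a proper 3-coloring c exists. The clique [7, 8, 9] takes 3 distinct colors; by symmetry let c(7) = 1, c(8) = 2, c(9) = 3.
- Vertex 10: neighbors [7, 9] already have colors [1, 3] ⇒ c(10) = 2.
- Vertex 11: neighbors [7, 10] already have colors [1, 2] ⇒ c(11) = 3.
- Vertex 12: neighbors [8, 9] already have colors [2, 3] ⇒ c(12) = 1.
- Vertex 13: neighbors [12, 8, 11] already have colors [1, 2, 3] — all 3 colors blocked. Contradiction.
The forced assignments end in a contradiction, so G has no proper 3-coloring (χ ≥ 4).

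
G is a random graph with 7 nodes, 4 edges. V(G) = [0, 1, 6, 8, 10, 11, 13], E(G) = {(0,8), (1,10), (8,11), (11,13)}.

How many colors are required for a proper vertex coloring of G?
χ(G) = 2

Clique number ω(G) = 2 (lower bound: χ ≥ ω).
The graph is bipartite (no odd cycle), so 2 colors suffice: χ(G) = 2.
A valid 2-coloring: color 1: [6, 8, 10, 13]; color 2: [0, 1, 11].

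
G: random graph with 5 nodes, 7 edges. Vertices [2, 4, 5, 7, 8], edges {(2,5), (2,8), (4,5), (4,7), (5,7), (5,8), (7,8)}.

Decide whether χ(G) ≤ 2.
No, G is not 2-colorable

The clique on vertices [2, 5, 8] has size 3 > 2, so it alone needs 3 colors.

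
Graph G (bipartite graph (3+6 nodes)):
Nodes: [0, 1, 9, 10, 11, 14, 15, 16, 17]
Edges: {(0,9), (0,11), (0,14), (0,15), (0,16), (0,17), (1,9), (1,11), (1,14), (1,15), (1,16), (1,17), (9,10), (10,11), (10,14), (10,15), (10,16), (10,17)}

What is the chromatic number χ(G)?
Clique number ω(G) = 2 (lower bound: χ ≥ ω).
The graph is bipartite (no odd cycle), so 2 colors suffice: χ(G) = 2.
A valid 2-coloring: color 1: [0, 1, 10]; color 2: [9, 11, 14, 15, 16, 17].

χ(G) = 2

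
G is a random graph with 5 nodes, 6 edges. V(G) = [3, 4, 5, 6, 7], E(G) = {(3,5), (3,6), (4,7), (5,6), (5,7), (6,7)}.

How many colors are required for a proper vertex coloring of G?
Clique number ω(G) = 3 (lower bound: χ ≥ ω).
The clique on [3, 5, 6] has size 3, forcing χ ≥ 3, and the coloring below uses 3 colors, so χ(G) = 3.
A valid 3-coloring: color 1: [3, 7]; color 2: [4, 5]; color 3: [6].

χ(G) = 3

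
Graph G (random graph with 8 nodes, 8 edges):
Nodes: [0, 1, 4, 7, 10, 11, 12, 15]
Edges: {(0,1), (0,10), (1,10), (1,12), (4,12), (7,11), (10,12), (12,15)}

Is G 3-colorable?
A valid 3-coloring: color 1: [0, 11, 12]; color 2: [4, 7, 10, 15]; color 3: [1].
(χ(G) = 3 ≤ 3.)

Yes, G is 3-colorable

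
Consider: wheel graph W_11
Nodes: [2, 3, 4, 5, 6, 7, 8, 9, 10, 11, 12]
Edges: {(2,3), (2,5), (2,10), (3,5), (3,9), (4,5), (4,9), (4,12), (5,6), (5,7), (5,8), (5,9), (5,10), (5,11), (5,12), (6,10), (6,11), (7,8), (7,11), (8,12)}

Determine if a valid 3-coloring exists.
Yes, G is 3-colorable

A valid 3-coloring: color 1: [5]; color 2: [3, 4, 8, 10, 11]; color 3: [2, 6, 7, 9, 12].
(χ(G) = 3 ≤ 3.)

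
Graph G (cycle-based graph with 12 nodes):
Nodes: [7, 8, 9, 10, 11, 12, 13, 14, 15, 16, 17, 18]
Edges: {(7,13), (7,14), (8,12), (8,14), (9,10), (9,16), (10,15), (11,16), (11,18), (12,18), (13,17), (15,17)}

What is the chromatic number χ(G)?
χ(G) = 2

Clique number ω(G) = 2 (lower bound: χ ≥ ω).
The graph is bipartite (no odd cycle), so 2 colors suffice: χ(G) = 2.
A valid 2-coloring: color 1: [9, 11, 12, 13, 14, 15]; color 2: [7, 8, 10, 16, 17, 18].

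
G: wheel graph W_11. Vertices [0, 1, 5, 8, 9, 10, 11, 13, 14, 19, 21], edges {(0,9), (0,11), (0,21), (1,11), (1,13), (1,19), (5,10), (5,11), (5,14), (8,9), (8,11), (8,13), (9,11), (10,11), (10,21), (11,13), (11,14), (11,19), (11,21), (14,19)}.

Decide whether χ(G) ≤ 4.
Yes, G is 4-colorable

A valid 4-coloring: color 1: [11]; color 2: [5, 9, 13, 19, 21]; color 3: [0, 1, 8, 10, 14].
(χ(G) = 3 ≤ 4.)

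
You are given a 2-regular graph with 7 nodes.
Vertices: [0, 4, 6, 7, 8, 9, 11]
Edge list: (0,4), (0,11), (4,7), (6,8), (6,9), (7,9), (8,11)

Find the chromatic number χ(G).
Clique number ω(G) = 2 (lower bound: χ ≥ ω).
Odd cycle [0, 11, 8, 6, 9, 7, 4] needs 3 colors (χ ≥ 3).
The coloring below uses 3 colors, so χ(G) = 3.
A valid 3-coloring: color 1: [0, 6, 7]; color 2: [4, 8, 9]; color 3: [11].

χ(G) = 3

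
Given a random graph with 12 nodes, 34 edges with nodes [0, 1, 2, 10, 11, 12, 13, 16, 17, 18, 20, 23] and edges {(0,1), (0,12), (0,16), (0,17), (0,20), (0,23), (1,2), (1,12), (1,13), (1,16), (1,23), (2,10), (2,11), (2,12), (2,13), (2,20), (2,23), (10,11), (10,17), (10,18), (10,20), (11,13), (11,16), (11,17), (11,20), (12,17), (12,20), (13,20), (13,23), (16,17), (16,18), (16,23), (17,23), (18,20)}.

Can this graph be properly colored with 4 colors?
A valid 4-coloring: color 1: [2, 16]; color 2: [1, 17, 20]; color 3: [11, 12, 18, 23]; color 4: [0, 10, 13].
(χ(G) = 4 ≤ 4.)

Yes, G is 4-colorable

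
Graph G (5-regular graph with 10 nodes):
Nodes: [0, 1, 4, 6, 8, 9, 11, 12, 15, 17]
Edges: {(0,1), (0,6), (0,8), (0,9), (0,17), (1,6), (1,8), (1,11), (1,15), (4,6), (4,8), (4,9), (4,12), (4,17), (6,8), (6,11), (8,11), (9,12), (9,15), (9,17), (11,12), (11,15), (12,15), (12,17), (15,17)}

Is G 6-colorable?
A valid 6-coloring: color 1: [9, 11]; color 2: [0, 4, 15]; color 3: [8, 17]; color 4: [1, 12]; color 5: [6].
(χ(G) = 5 ≤ 6.)

Yes, G is 6-colorable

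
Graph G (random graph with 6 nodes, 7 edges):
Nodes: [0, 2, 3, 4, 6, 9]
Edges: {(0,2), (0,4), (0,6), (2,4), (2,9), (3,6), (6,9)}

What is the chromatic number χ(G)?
Clique number ω(G) = 3 (lower bound: χ ≥ ω).
The clique on [0, 2, 4] has size 3, forcing χ ≥ 3, and the coloring below uses 3 colors, so χ(G) = 3.
A valid 3-coloring: color 1: [0, 3, 9]; color 2: [2, 6]; color 3: [4].

χ(G) = 3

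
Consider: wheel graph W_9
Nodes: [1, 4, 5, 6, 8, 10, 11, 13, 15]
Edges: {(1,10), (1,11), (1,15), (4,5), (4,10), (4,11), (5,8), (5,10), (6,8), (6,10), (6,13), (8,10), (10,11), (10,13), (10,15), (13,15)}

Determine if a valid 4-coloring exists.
Yes, G is 4-colorable

A valid 4-coloring: color 1: [10]; color 2: [1, 4, 8, 13]; color 3: [5, 6, 11, 15].
(χ(G) = 3 ≤ 4.)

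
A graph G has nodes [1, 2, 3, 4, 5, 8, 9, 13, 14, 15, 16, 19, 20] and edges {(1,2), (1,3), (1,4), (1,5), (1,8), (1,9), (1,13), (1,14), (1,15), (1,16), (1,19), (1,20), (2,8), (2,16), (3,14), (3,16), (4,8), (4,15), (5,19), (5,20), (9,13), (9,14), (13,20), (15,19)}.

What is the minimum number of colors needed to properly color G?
Clique number ω(G) = 3 (lower bound: χ ≥ ω).
The clique on [1, 2, 16] has size 3, forcing χ ≥ 3, and the coloring below uses 3 colors, so χ(G) = 3.
A valid 3-coloring: color 1: [1]; color 2: [2, 3, 4, 9, 19, 20]; color 3: [5, 8, 13, 14, 15, 16].

χ(G) = 3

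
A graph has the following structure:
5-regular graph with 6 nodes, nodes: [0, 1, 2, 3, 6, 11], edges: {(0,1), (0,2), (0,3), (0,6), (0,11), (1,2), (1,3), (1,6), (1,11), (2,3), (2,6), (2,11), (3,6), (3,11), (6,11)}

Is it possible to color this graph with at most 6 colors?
A valid 6-coloring: color 1: [1]; color 2: [3]; color 3: [11]; color 4: [0]; color 5: [6]; color 6: [2].
(χ(G) = 6 ≤ 6.)

Yes, G is 6-colorable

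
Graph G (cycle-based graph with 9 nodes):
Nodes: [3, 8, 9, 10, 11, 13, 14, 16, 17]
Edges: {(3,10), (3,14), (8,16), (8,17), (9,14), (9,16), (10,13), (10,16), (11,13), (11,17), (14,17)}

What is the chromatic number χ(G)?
Clique number ω(G) = 2 (lower bound: χ ≥ ω).
Odd cycle [16, 10, 13, 11, 17, 14, 9] needs 3 colors (χ ≥ 3).
The coloring below uses 3 colors, so χ(G) = 3.
A valid 3-coloring: color 1: [11, 14, 16]; color 2: [9, 10, 17]; color 3: [3, 8, 13].

χ(G) = 3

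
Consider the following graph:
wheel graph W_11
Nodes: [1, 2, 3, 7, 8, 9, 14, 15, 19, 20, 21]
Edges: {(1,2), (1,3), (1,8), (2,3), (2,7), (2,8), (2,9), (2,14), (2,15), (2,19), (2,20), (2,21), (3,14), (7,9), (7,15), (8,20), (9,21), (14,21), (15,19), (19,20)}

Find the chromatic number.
χ(G) = 3

Clique number ω(G) = 3 (lower bound: χ ≥ ω).
The clique on [1, 2, 8] has size 3, forcing χ ≥ 3, and the coloring below uses 3 colors, so χ(G) = 3.
A valid 3-coloring: color 1: [2]; color 2: [3, 7, 8, 19, 21]; color 3: [1, 9, 14, 15, 20].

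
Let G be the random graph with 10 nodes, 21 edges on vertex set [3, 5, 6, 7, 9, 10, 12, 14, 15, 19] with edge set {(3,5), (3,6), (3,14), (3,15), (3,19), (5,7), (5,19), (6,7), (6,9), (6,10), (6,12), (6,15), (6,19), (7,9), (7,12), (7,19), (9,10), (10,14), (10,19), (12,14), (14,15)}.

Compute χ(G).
χ(G) = 3

Clique number ω(G) = 3 (lower bound: χ ≥ ω).
The clique on [3, 5, 19] has size 3, forcing χ ≥ 3, and the coloring below uses 3 colors, so χ(G) = 3.
A valid 3-coloring: color 1: [5, 6, 14]; color 2: [3, 7, 10]; color 3: [9, 12, 15, 19].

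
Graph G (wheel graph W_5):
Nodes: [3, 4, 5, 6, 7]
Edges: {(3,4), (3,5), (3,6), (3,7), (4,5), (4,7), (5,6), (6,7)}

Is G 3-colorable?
A valid 3-coloring: color 1: [3]; color 2: [5, 7]; color 3: [4, 6].
(χ(G) = 3 ≤ 3.)

Yes, G is 3-colorable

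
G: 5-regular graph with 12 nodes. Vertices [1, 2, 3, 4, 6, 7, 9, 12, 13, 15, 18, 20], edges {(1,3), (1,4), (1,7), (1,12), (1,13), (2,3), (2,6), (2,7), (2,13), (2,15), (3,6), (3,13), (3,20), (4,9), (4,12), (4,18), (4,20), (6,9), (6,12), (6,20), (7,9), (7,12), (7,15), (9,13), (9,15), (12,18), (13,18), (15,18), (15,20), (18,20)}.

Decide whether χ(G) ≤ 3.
Suppose a proper 3-coloring c exists. The clique [1, 3, 13] takes 3 distinct colors; by symmetry let c(1) = 1, c(3) = 2, c(13) = 3.
- Vertex 2: neighbors [3, 13] already have colors [2, 3] ⇒ c(2) = 1.
- Vertex 6: neighbors [2, 3] already have colors [1, 2] ⇒ c(6) = 3.
- Vertex 12: neighbors [1, 6] already have colors [1, 3] ⇒ c(12) = 2.
- Vertex 4: neighbors [1, 12] already have colors [1, 2] ⇒ c(4) = 3.
- Vertex 7: neighbors [1, 12] already have colors [1, 2] ⇒ c(7) = 3.
- Vertex 15: neighbors [2, 7] already have colors [1, 3] ⇒ c(15) = 2.
- Vertex 18: neighbors [12, 4] already have colors [2, 3] ⇒ c(18) = 1.
- Vertex 20: neighbors [18, 3, 4] already have colors [1, 2, 3] — all 3 colors blocked. Contradiction.
The forced assignments end in a contradiction, so G has no proper 3-coloring (χ ≥ 4).

No, G is not 3-colorable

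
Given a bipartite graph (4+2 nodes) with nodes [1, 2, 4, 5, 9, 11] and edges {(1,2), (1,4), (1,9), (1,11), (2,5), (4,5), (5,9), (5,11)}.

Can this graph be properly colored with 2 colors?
Yes, G is 2-colorable

A valid 2-coloring: color 1: [1, 5]; color 2: [2, 4, 9, 11].
(χ(G) = 2 ≤ 2.)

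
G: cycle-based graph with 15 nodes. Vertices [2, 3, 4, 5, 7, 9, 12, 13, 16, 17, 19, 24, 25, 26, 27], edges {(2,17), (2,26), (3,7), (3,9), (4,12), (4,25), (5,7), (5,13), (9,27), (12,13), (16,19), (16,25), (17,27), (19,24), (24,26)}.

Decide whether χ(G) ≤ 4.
Yes, G is 4-colorable

A valid 4-coloring: color 1: [2, 4, 7, 13, 16, 24, 27]; color 2: [3, 5, 12, 17, 19, 25, 26]; color 3: [9].
(χ(G) = 3 ≤ 4.)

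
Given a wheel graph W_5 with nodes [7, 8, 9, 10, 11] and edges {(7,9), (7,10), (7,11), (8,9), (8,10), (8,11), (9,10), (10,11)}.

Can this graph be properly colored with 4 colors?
Yes, G is 4-colorable

A valid 4-coloring: color 1: [10]; color 2: [7, 8]; color 3: [9, 11].
(χ(G) = 3 ≤ 4.)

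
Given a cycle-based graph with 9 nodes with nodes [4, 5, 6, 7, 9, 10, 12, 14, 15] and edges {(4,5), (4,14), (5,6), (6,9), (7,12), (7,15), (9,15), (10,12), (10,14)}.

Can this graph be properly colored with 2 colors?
Odd cycle [5, 6, 9, 15, 7, 12, 10, 14, 4] needs 3 colors (χ ≥ 3).
Hence χ(G) ≥ 3 > 2, so no proper 2-coloring exists.

No, G is not 2-colorable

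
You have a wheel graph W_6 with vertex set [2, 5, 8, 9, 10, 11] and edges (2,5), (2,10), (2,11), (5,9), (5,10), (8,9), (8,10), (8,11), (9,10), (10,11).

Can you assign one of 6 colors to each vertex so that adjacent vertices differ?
Yes, G is 6-colorable

A valid 6-coloring: color 1: [10]; color 2: [2, 8]; color 3: [9, 11]; color 4: [5].
(χ(G) = 4 ≤ 6.)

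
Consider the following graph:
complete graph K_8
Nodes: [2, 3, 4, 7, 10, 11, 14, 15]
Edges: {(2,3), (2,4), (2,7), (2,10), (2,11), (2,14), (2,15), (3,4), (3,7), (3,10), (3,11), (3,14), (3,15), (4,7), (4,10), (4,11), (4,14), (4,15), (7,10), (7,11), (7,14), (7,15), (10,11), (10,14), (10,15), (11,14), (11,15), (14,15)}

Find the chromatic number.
Clique number ω(G) = 8 (lower bound: χ ≥ ω).
The clique on [2, 3, 4, 7, 10, 11, 14, 15] has size 8, forcing χ ≥ 8, and the coloring below uses 8 colors, so χ(G) = 8.
A valid 8-coloring: color 1: [7]; color 2: [14]; color 3: [2]; color 4: [4]; color 5: [3]; color 6: [11]; color 7: [10]; color 8: [15].

χ(G) = 8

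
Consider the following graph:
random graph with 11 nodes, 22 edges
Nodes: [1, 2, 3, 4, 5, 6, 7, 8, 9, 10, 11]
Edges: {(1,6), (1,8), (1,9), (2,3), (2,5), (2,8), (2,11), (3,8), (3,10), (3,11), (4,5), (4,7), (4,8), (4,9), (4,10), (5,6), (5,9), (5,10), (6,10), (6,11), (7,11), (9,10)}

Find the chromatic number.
χ(G) = 4

Clique number ω(G) = 4 (lower bound: χ ≥ ω).
The clique on [4, 5, 9, 10] has size 4, forcing χ ≥ 4, and the coloring below uses 4 colors, so χ(G) = 4.
A valid 4-coloring: color 1: [1, 2, 7, 10]; color 2: [3, 4, 6]; color 3: [5, 8, 11]; color 4: [9].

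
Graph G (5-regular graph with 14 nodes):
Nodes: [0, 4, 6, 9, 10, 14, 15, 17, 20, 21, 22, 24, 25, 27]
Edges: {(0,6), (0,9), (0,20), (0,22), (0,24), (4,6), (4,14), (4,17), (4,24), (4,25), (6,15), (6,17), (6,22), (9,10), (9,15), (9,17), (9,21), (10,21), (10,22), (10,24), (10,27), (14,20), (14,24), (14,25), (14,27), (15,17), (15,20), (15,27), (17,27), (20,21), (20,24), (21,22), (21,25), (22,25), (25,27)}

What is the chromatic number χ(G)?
Clique number ω(G) = 3 (lower bound: χ ≥ ω).
Suppose a proper 3-coloring c exists. The clique [0, 6, 22] takes 3 distinct colors; by symmetry let c(0) = 1, c(6) = 2, c(22) = 3.
- Vertex 4: neighbors [6] already have colors [2]; try each remaining color.
- Case c(4) = 1:
  - Vertex 17: neighbors [4, 6] already have colors [1, 2] ⇒ c(17) = 3.
  - Vertex 9: neighbors [0, 17] already have colors [1, 3] ⇒ c(9) = 2.
  - Vertex 10: neighbors [9, 22] already have colors [2, 3] ⇒ c(10) = 1.
  - Vertex 21: neighbors [10, 9, 22] already have colors [1, 2, 3] — all 3 colors blocked. Contradiction.
- Case c(4) = 3:
  - Vertex 17: neighbors [6, 4] already have colors [2, 3] ⇒ c(17) = 1.
  - Vertex 15: neighbors [17, 6] already have colors [1, 2] ⇒ c(15) = 3.
  - Vertex 20: neighbors [0, 15] already have colors [1, 3] ⇒ c(20) = 2.
  - Vertex 24: neighbors [0, 20, 4] already have colors [1, 2, 3] — all 3 colors blocked. Contradiction.
Every case ends in a contradiction, so G has no proper 3-coloring (χ ≥ 4).
The coloring below uses 4 colors, so χ(G) = 4.
A valid 4-coloring: color 1: [0, 14, 17, 21]; color 2: [6, 9, 24, 27]; color 3: [4, 15, 22]; color 4: [10, 20, 25].

χ(G) = 4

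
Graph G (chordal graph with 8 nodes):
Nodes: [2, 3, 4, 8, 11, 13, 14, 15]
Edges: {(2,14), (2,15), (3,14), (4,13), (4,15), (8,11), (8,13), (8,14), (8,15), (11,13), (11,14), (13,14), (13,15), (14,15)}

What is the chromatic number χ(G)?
Clique number ω(G) = 4 (lower bound: χ ≥ ω).
The clique on [8, 11, 13, 14] has size 4, forcing χ ≥ 4, and the coloring below uses 4 colors, so χ(G) = 4.
A valid 4-coloring: color 1: [4, 14]; color 2: [2, 3, 13]; color 3: [11, 15]; color 4: [8].

χ(G) = 4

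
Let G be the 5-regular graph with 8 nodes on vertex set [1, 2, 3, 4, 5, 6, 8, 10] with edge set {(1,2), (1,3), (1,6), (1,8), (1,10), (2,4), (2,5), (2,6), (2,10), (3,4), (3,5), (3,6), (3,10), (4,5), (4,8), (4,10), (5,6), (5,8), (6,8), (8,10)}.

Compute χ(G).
Clique number ω(G) = 3 (lower bound: χ ≥ ω).
Odd cycle [6, 1, 10, 4, 5] needs 3 colors (χ ≥ 3).
Vertex 2 is adjacent to every vertex of [1, 4, 5, 6, 10], which already need 3 colors among themselves, so 2 needs a new color (χ ≥ 4).
The coloring below uses 4 colors, so χ(G) = 4.
A valid 4-coloring: color 1: [4, 6]; color 2: [1, 5]; color 3: [2, 3, 8]; color 4: [10].

χ(G) = 4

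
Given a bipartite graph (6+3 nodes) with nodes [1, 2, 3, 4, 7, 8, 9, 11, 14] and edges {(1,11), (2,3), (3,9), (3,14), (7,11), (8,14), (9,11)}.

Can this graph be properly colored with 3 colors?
A valid 3-coloring: color 1: [3, 4, 8, 11]; color 2: [1, 2, 7, 9, 14].
(χ(G) = 2 ≤ 3.)

Yes, G is 3-colorable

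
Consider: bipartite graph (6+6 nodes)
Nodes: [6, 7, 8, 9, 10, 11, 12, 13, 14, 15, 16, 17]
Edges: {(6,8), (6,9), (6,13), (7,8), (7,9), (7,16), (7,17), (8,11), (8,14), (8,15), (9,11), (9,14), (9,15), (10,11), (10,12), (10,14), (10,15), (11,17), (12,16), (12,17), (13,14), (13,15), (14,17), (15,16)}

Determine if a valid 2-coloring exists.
Yes, G is 2-colorable

A valid 2-coloring: color 1: [6, 7, 11, 12, 14, 15]; color 2: [8, 9, 10, 13, 16, 17].
(χ(G) = 2 ≤ 2.)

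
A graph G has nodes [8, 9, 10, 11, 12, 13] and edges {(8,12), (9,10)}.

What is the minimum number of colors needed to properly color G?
χ(G) = 2

Clique number ω(G) = 2 (lower bound: χ ≥ ω).
The graph is bipartite (no odd cycle), so 2 colors suffice: χ(G) = 2.
A valid 2-coloring: color 1: [10, 11, 12, 13]; color 2: [8, 9].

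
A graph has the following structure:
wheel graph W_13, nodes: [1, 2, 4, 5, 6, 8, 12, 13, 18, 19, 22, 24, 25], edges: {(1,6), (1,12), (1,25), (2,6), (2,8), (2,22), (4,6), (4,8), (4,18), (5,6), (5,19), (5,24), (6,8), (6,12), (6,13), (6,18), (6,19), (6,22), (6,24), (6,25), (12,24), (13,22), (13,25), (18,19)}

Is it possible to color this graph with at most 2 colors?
The clique on vertices [1, 6, 25] has size 3 > 2, so it alone needs 3 colors.

No, G is not 2-colorable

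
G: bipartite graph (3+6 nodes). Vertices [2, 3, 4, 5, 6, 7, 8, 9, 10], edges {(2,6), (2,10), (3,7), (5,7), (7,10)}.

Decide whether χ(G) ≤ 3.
Yes, G is 3-colorable

A valid 3-coloring: color 1: [2, 4, 7, 8, 9]; color 2: [3, 5, 6, 10].
(χ(G) = 2 ≤ 3.)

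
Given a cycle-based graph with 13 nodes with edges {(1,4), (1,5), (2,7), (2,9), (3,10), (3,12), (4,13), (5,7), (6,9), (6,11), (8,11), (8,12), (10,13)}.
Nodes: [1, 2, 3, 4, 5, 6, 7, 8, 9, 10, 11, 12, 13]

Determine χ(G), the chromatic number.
Clique number ω(G) = 2 (lower bound: χ ≥ ω).
Odd cycle [5, 1, 4, 13, 10, 3, 12, 8, 11, 6, 9, 2, 7] needs 3 colors (χ ≥ 3).
The coloring below uses 3 colors, so χ(G) = 3.
A valid 3-coloring: color 1: [2, 4, 5, 10, 11, 12]; color 2: [1, 3, 6, 7, 8, 13]; color 3: [9].

χ(G) = 3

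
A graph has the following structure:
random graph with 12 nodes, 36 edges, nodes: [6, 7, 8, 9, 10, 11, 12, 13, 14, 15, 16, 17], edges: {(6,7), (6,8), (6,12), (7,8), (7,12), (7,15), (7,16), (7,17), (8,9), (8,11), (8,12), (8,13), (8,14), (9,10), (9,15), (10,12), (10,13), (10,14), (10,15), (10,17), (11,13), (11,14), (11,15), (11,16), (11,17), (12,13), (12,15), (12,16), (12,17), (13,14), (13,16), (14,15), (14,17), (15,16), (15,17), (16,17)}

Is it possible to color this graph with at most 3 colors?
No, G is not 3-colorable

The clique on vertices [7, 12, 15, 16, 17] has size 5 > 3, so it alone needs 5 colors.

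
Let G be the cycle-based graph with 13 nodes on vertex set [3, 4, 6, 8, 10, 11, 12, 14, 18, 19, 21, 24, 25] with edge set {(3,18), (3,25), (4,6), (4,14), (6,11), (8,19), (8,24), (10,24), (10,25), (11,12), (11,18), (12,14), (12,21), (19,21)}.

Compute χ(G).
Clique number ω(G) = 2 (lower bound: χ ≥ ω).
Odd cycle [14, 4, 6, 11, 12] needs 3 colors (χ ≥ 3).
The coloring below uses 3 colors, so χ(G) = 3.
A valid 3-coloring: color 1: [4, 12, 18, 19, 24, 25]; color 2: [3, 8, 10, 11, 14, 21]; color 3: [6].

χ(G) = 3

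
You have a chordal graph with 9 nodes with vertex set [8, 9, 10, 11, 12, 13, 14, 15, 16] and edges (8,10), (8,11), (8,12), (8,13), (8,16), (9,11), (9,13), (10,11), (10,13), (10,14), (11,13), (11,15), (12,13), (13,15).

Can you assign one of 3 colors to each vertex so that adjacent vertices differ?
The clique on vertices [8, 10, 11, 13] has size 4 > 3, so it alone needs 4 colors.

No, G is not 3-colorable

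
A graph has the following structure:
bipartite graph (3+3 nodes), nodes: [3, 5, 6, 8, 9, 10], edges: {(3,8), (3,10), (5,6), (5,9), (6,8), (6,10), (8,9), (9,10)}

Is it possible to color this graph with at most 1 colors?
Edge (8,9) forces its endpoints to differ, so 1 color is not enough.

No, G is not 1-colorable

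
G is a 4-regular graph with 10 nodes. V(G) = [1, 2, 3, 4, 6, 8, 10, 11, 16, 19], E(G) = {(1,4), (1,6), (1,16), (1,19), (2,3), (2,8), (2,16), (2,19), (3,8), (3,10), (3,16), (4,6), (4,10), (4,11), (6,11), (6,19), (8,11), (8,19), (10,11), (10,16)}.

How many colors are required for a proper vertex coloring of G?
χ(G) = 4

Clique number ω(G) = 3 (lower bound: χ ≥ ω).
Suppose a proper 3-coloring c exists. The clique [1, 4, 6] takes 3 distinct colors; by symmetry let c(1) = 1, c(4) = 2, c(6) = 3.
- Vertex 11: neighbors [4, 6] already have colors [2, 3] ⇒ c(11) = 1.
- Vertex 10: neighbors [11, 4] already have colors [1, 2] ⇒ c(10) = 3.
- Vertex 16: neighbors [1, 10] already have colors [1, 3] ⇒ c(16) = 2.
- Vertex 3: neighbors [16, 10] already have colors [2, 3] ⇒ c(3) = 1.
- Vertex 2: neighbors [3, 16] already have colors [1, 2] ⇒ c(2) = 3.
- Vertex 8: neighbors [3, 2] already have colors [1, 3] ⇒ c(8) = 2.
- Vertex 19: neighbors [1, 8, 2] already have colors [1, 2, 3] — all 3 colors blocked. Contradiction.
The forced assignments end in a contradiction, so G has no proper 3-coloring (χ ≥ 4).
The coloring below uses 4 colors, so χ(G) = 4.
A valid 4-coloring: color 1: [6, 8, 10]; color 2: [3, 4, 19]; color 3: [1, 2, 11]; color 4: [16].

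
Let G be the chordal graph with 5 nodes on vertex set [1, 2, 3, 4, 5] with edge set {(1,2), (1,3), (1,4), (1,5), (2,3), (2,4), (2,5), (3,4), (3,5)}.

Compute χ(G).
Clique number ω(G) = 4 (lower bound: χ ≥ ω).
The clique on [1, 2, 3, 4] has size 4, forcing χ ≥ 4, and the coloring below uses 4 colors, so χ(G) = 4.
A valid 4-coloring: color 1: [2]; color 2: [3]; color 3: [1]; color 4: [4, 5].

χ(G) = 4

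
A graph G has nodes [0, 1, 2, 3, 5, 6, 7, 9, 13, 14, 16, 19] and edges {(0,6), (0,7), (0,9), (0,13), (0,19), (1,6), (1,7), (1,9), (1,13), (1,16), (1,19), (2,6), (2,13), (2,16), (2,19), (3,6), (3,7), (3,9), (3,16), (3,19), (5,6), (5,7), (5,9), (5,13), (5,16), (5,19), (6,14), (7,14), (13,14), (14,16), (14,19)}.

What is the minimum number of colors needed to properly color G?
χ(G) = 2

Clique number ω(G) = 2 (lower bound: χ ≥ ω).
The graph is bipartite (no odd cycle), so 2 colors suffice: χ(G) = 2.
A valid 2-coloring: color 1: [6, 7, 9, 13, 16, 19]; color 2: [0, 1, 2, 3, 5, 14].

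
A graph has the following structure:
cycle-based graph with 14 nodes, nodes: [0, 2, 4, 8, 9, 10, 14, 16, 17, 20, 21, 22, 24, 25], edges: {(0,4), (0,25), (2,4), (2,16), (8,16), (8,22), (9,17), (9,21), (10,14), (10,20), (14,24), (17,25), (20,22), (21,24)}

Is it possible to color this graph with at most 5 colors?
A valid 5-coloring: color 1: [0, 2, 8, 14, 17, 20, 21]; color 2: [4, 9, 10, 16, 22, 24, 25].
(χ(G) = 2 ≤ 5.)

Yes, G is 5-colorable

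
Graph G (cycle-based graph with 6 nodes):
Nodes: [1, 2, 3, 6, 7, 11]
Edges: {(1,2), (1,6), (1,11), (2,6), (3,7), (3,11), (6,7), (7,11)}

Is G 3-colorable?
Yes, G is 3-colorable

A valid 3-coloring: color 1: [6, 11]; color 2: [1, 7]; color 3: [2, 3].
(χ(G) = 3 ≤ 3.)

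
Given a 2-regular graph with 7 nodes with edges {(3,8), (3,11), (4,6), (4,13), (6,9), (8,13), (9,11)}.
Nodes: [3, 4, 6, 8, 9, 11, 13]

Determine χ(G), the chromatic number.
Clique number ω(G) = 2 (lower bound: χ ≥ ω).
Odd cycle [13, 4, 6, 9, 11, 3, 8] needs 3 colors (χ ≥ 3).
The coloring below uses 3 colors, so χ(G) = 3.
A valid 3-coloring: color 1: [3, 6, 13]; color 2: [4, 8, 9]; color 3: [11].

χ(G) = 3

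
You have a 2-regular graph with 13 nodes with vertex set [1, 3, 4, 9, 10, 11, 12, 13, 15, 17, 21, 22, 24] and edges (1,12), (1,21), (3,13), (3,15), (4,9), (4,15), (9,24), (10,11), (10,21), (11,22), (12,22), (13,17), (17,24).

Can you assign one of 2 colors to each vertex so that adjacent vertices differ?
No, G is not 2-colorable

Odd cycle [24, 9, 4, 15, 3, 13, 17] needs 3 colors (χ ≥ 3).
Hence χ(G) ≥ 3 > 2, so no proper 2-coloring exists.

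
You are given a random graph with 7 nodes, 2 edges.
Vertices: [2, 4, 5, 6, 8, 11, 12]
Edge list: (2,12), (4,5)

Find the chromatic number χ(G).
χ(G) = 2

Clique number ω(G) = 2 (lower bound: χ ≥ ω).
The graph is bipartite (no odd cycle), so 2 colors suffice: χ(G) = 2.
A valid 2-coloring: color 1: [5, 6, 8, 11, 12]; color 2: [2, 4].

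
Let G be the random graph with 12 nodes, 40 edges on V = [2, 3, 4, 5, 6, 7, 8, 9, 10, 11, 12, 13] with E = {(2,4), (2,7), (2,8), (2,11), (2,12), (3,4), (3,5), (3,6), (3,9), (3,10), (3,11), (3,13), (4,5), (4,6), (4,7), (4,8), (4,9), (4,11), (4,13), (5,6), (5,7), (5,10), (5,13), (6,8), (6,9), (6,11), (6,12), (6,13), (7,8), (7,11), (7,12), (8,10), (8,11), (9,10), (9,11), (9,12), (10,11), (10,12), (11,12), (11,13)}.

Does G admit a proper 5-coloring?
A valid 5-coloring: color 1: [5, 11]; color 2: [4, 12]; color 3: [6, 7, 10]; color 4: [3, 8]; color 5: [2, 9, 13].
(χ(G) = 5 ≤ 5.)

Yes, G is 5-colorable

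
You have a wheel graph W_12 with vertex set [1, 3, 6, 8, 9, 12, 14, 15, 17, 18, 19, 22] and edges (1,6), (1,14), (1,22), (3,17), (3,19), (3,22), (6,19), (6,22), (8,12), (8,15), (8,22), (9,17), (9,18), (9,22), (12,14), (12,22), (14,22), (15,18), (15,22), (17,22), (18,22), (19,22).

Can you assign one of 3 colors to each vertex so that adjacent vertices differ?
No, G is not 3-colorable

Odd cycle [8, 12, 14, 1, 6, 19, 3, 17, 9, 18, 15] needs 3 colors (χ ≥ 3).
Vertex 22 is adjacent to every vertex of [1, 3, 6, 8, 9, 12, 14, 15, 17, 18, 19], which already need 3 colors among themselves, so 22 needs a new color (χ ≥ 4).
Hence χ(G) ≥ 4 > 3, so no proper 3-coloring exists.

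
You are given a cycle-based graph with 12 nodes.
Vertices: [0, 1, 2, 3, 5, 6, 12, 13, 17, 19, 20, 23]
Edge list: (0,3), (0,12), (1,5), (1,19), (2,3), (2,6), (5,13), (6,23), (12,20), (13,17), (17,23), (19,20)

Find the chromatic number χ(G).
χ(G) = 2

Clique number ω(G) = 2 (lower bound: χ ≥ ω).
The graph is bipartite (no odd cycle), so 2 colors suffice: χ(G) = 2.
A valid 2-coloring: color 1: [3, 5, 6, 12, 17, 19]; color 2: [0, 1, 2, 13, 20, 23].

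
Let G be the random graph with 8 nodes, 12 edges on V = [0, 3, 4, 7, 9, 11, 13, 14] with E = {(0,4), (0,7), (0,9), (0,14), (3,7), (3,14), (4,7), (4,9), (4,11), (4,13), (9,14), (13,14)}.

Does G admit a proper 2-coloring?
The clique on vertices [0, 4, 9] has size 3 > 2, so it alone needs 3 colors.

No, G is not 2-colorable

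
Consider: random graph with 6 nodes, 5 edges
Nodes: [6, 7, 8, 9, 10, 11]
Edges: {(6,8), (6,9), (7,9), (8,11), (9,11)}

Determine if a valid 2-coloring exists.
A valid 2-coloring: color 1: [8, 9, 10]; color 2: [6, 7, 11].
(χ(G) = 2 ≤ 2.)

Yes, G is 2-colorable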